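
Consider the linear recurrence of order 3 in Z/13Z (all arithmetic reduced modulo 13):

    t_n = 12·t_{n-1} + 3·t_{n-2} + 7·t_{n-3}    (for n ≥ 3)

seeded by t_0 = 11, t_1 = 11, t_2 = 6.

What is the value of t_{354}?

12

t_3 = 12·6 + 3·11 + 7·11 = 0
t_4 = 12·0 + 3·6 + 7·11 = 4
t_5 = 12·4 + 3·0 + 7·6 = 12
t_6 = 12·12 + 3·4 + 7·0 = 0
t_7 = 12·0 + 3·12 + 7·4 = 12
t_8 = 12·12 + 3·0 + 7·12 = 7
t_9 = 12·7 + 3·12 + 7·0 = 3
t_10 = 12·3 + 3·7 + 7·12 = 11
t_11 = 12·11 + 3·3 + 7·7 = 8
t_12 = 12·8 + 3·11 + 7·3 = 7
t_13 = 12·7 + 3·8 + 7·11 = 3
t_14 = 12·3 + 3·7 + 7·8 = 9
t_15 = 12·9 + 3·3 + 7·7 = 10
t_16 = 12·10 + 3·9 + 7·3 = 12
t_17 = 12·12 + 3·10 + 7·9 = 3
t_18 = 12·3 + 3·12 + 7·10 = 12
t_19 = 12·12 + 3·3 + 7·12 = 3
t_20 = 12·3 + 3·12 + 7·3 = 2
t_21 = 12·2 + 3·3 + 7·12 = 0
t_22 = 12·0 + 3·2 + 7·3 = 1
t_23 = 12·1 + 3·0 + 7·2 = 0
t_24 = 12·0 + 3·1 + 7·0 = 3
t_25 = 12·3 + 3·0 + 7·1 = 4
t_26 = 12·4 + 3·3 + 7·0 = 5
t_27 = 12·5 + 3·4 + 7·3 = 2
t_28 = 12·2 + 3·5 + 7·4 = 2
t_29 = 12·2 + 3·2 + 7·5 = 0
t_30 = 12·0 + 3·2 + 7·2 = 7
t_31 = 12·7 + 3·0 + 7·2 = 7
t_32 = 12·7 + 3·7 + 7·0 = 1
t_33 = 12·1 + 3·7 + 7·7 = 4
t_34 = 12·4 + 3·1 + 7·7 = 9
t_35 = 12·9 + 3·4 + 7·1 = 10
t_36 = 12·10 + 3·9 + 7·4 = 6
t_37 = 12·6 + 3·10 + 7·9 = 9
t_38 = 12·9 + 3·6 + 7·10 = 1
t_39 = 12·1 + 3·9 + 7·6 = 3
t_40 = 12·3 + 3·1 + 7·9 = 11
t_41 = 12·11 + 3·3 + 7·1 = 5
t_42 = 12·5 + 3·11 + 7·3 = 10
t_43 = 12·10 + 3·5 + 7·11 = 4
t_44 = 12·4 + 3·10 + 7·5 = 9
t_45 = 12·9 + 3·4 + 7·10 = 8
t_46 = 12·8 + 3·9 + 7·4 = 8
t_47 = 12·8 + 3·8 + 7·9 = 1
t_48 = 12·1 + 3·8 + 7·8 = 1
t_49 = 12·1 + 3·1 + 7·8 = 6
t_50 = 12·6 + 3·1 + 7·1 = 4
t_51 = 12·4 + 3·6 + 7·1 = 8
t_52 = 12·8 + 3·4 + 7·6 = 7
t_53 = 12·7 + 3·8 + 7·4 = 6
t_54 = 12·6 + 3·7 + 7·8 = 6
t_55 = 12·6 + 3·6 + 7·7 = 9
t_56 = 12·9 + 3·6 + 7·6 = 12
t_57 = 12·12 + 3·9 + 7·6 = 5
t_58 = 12·5 + 3·12 + 7·9 = 3
t_59 = 12·3 + 3·5 + 7·12 = 5
t_60 = 12·5 + 3·3 + 7·5 = 0
t_61 = 12·0 + 3·5 + 7·3 = 10
t_62 = 12·10 + 3·0 + 7·5 = 12
t_63 = 12·12 + 3·10 + 7·0 = 5
t_64 = 12·5 + 3·12 + 7·10 = 10
t_65 = 12·10 + 3·5 + 7·12 = 11
t_66 = 12·11 + 3·10 + 7·5 = 2
t_67 = 12·2 + 3·11 + 7·10 = 10
t_68 = 12·10 + 3·2 + 7·11 = 8
t_69 = 12·8 + 3·10 + 7·2 = 10
t_70 = 12·10 + 3·8 + 7·10 = 6
t_71 = 12·6 + 3·10 + 7·8 = 2
t_72 = 12·2 + 3·6 + 7·10 = 8
t_73 = 12·8 + 3·2 + 7·6 = 1
t_74 = 12·1 + 3·8 + 7·2 = 11
t_75 = 12·11 + 3·1 + 7·8 = 9
t_76 = 12·9 + 3·11 + 7·1 = 5
t_77 = 12·5 + 3·9 + 7·11 = 8
t_78 = 12·8 + 3·5 + 7·9 = 5
t_79 = 12·5 + 3·8 + 7·5 = 2
t_80 = 12·2 + 3·5 + 7·8 = 4
t_81 = 12·4 + 3·2 + 7·5 = 11
t_82 = 12·11 + 3·4 + 7·2 = 2
t_83 = 12·2 + 3·11 + 7·4 = 7
t_84 = 12·7 + 3·2 + 7·11 = 11
t_85 = 12·11 + 3·7 + 7·2 = 11
t_86 = 12·11 + 3·11 + 7·7 = 6
(t_84, t_85, t_86) = (11, 11, 6) = (t_0, t_1, t_2), so the sequence has period 84.
354 ≡ 18 (mod 84), hence t_354 = t_18 = 12.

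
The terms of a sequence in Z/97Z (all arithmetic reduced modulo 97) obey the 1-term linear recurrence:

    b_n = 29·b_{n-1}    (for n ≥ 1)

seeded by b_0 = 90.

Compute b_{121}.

93

b_1 = 29·90 = 88
b_2 = 29·88 = 30
b_3 = 29·30 = 94
b_4 = 29·94 = 10
b_5 = 29·10 = 96
b_6 = 29·96 = 68
b_7 = 29·68 = 32
b_8 = 29·32 = 55
b_9 = 29·55 = 43
b_10 = 29·43 = 83
b_11 = 29·83 = 79
b_12 = 29·79 = 60
b_13 = 29·60 = 91
b_14 = 29·91 = 20
b_15 = 29·20 = 95
b_16 = 29·95 = 39
b_17 = 29·39 = 64
b_18 = 29·64 = 13
b_19 = 29·13 = 86
b_20 = 29·86 = 69
b_21 = 29·69 = 61
b_22 = 29·61 = 23
b_23 = 29·23 = 85
b_24 = 29·85 = 40
b_25 = 29·40 = 93
b_26 = 29·93 = 78
b_27 = 29·78 = 31
b_28 = 29·31 = 26
b_29 = 29·26 = 75
b_30 = 29·75 = 41
b_31 = 29·41 = 25
b_32 = 29·25 = 46
b_33 = 29·46 = 73
b_34 = 29·73 = 80
b_35 = 29·80 = 89
b_36 = 29·89 = 59
b_37 = 29·59 = 62
b_38 = 29·62 = 52
b_39 = 29·52 = 53
b_40 = 29·53 = 82
b_41 = 29·82 = 50
b_42 = 29·50 = 92
b_43 = 29·92 = 49
b_44 = 29·49 = 63
b_45 = 29·63 = 81
b_46 = 29·81 = 21
b_47 = 29·21 = 27
b_48 = 29·27 = 7
b_49 = 29·7 = 9
b_50 = 29·9 = 67
b_51 = 29·67 = 3
b_52 = 29·3 = 87
b_53 = 29·87 = 1
b_54 = 29·1 = 29
b_55 = 29·29 = 65
b_56 = 29·65 = 42
b_57 = 29·42 = 54
b_58 = 29·54 = 14
b_59 = 29·14 = 18
b_60 = 29·18 = 37
b_61 = 29·37 = 6
b_62 = 29·6 = 77
b_63 = 29·77 = 2
b_64 = 29·2 = 58
b_65 = 29·58 = 33
b_66 = 29·33 = 84
b_67 = 29·84 = 11
b_68 = 29·11 = 28
b_69 = 29·28 = 36
b_70 = 29·36 = 74
b_71 = 29·74 = 12
b_72 = 29·12 = 57
b_73 = 29·57 = 4
b_74 = 29·4 = 19
b_75 = 29·19 = 66
b_76 = 29·66 = 71
b_77 = 29·71 = 22
b_78 = 29·22 = 56
b_79 = 29·56 = 72
b_80 = 29·72 = 51
b_81 = 29·51 = 24
b_82 = 29·24 = 17
b_83 = 29·17 = 8
b_84 = 29·8 = 38
b_85 = 29·38 = 35
b_86 = 29·35 = 45
b_87 = 29·45 = 44
b_88 = 29·44 = 15
b_89 = 29·15 = 47
b_90 = 29·47 = 5
b_91 = 29·5 = 48
b_92 = 29·48 = 34
b_93 = 29·34 = 16
b_94 = 29·16 = 76
b_95 = 29·76 = 70
b_96 = 29·70 = 90
b_97 = 29·90 = 88
b_98 = 29·88 = 30
b_99 = 29·30 = 94
b_100 = 29·94 = 10
b_101 = 29·10 = 96
b_102 = 29·96 = 68
b_103 = 29·68 = 32
b_104 = 29·32 = 55
b_105 = 29·55 = 43
b_106 = 29·43 = 83
b_107 = 29·83 = 79
b_108 = 29·79 = 60
b_109 = 29·60 = 91
b_110 = 29·91 = 20
b_111 = 29·20 = 95
b_112 = 29·95 = 39
b_113 = 29·39 = 64
b_114 = 29·64 = 13
b_115 = 29·13 = 86
b_116 = 29·86 = 69
b_117 = 29·69 = 61
b_118 = 29·61 = 23
b_119 = 29·23 = 85
b_120 = 29·85 = 40
b_121 = 29·40 = 93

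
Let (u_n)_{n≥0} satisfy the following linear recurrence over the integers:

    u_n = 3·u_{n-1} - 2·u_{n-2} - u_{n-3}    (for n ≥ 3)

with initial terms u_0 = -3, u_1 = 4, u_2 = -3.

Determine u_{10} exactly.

-650

u_3 = 3·-3 + -2·4 + -1·-3 = -14
u_4 = 3·-14 + -2·-3 + -1·4 = -40
u_5 = 3·-40 + -2·-14 + -1·-3 = -89
u_6 = 3·-89 + -2·-40 + -1·-14 = -173
u_7 = 3·-173 + -2·-89 + -1·-40 = -301
u_8 = 3·-301 + -2·-173 + -1·-89 = -468
u_9 = 3·-468 + -2·-301 + -1·-173 = -629
u_10 = 3·-629 + -2·-468 + -1·-301 = -650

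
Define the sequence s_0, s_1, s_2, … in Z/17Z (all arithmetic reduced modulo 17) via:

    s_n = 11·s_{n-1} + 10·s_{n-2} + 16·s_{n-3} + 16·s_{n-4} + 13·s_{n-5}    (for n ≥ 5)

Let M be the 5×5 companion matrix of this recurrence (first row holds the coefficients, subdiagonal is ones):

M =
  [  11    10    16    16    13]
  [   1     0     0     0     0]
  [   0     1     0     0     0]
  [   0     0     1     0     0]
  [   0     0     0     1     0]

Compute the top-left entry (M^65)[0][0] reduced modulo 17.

13

(M^65)[0][0] is the top entry after applying M 65 times to the unit state (1, 0, 0, 0, 0). Equivalently it is h_{69} for the auxiliary sequence (h_n) obeying the same recurrence with h_4 = 1 and h_i = 0 for 0 ≤ i < 4:
h_5 = 11·1 + 10·0 + 16·0 + 16·0 + 13·0 = 11
h_6 = 11·11 + 10·1 + 16·0 + 16·0 + 13·0 = 12
h_7 = 11·12 + 10·11 + 16·1 + 16·0 + 13·0 = 3
h_8 = 11·3 + 10·12 + 16·11 + 16·1 + 13·0 = 5
h_9 = 11·5 + 10·3 + 16·12 + 16·11 + 13·1 = 7
h_10 = 11·7 + 10·5 + 16·3 + 16·12 + 13·11 = 0
h_11 = 11·0 + 10·7 + 16·5 + 16·3 + 13·12 = 14
h_12 = 11·14 + 10·0 + 16·7 + 16·5 + 13·3 = 11
h_13 = 11·11 + 10·14 + 16·0 + 16·7 + 13·5 = 13
h_14 = 11·13 + 10·11 + 16·14 + 16·0 + 13·7 = 7
h_15 = 11·7 + 10·13 + 16·11 + 16·14 + 13·0 = 12
h_16 = 11·12 + 10·7 + 16·13 + 16·11 + 13·14 = 3
h_17 = 11·3 + 10·12 + 16·7 + 16·13 + 13·11 = 4
h_18 = 11·4 + 10·3 + 16·12 + 16·7 + 13·13 = 3
h_19 = 11·3 + 10·4 + 16·3 + 16·12 + 13·7 = 13
h_20 = 11·13 + 10·3 + 16·4 + 16·3 + 13·12 = 16
h_21 = 11·16 + 10·13 + 16·3 + 16·4 + 13·3 = 15
h_22 = 11·15 + 10·16 + 16·13 + 16·3 + 13·4 = 4
h_23 = 11·4 + 10·15 + 16·16 + 16·13 + 13·3 = 0
h_24 = 11·0 + 10·4 + 16·15 + 16·16 + 13·13 = 8
h_25 = 11·8 + 10·0 + 16·4 + 16·15 + 13·16 = 5
h_26 = 11·5 + 10·8 + 16·0 + 16·4 + 13·15 = 3
h_27 = 11·3 + 10·5 + 16·8 + 16·0 + 13·4 = 8
h_28 = 11·8 + 10·3 + 16·5 + 16·8 + 13·0 = 3
h_29 = 11·3 + 10·8 + 16·3 + 16·5 + 13·8 = 5
h_30 = 11·5 + 10·3 + 16·8 + 16·3 + 13·5 = 3
h_31 = 11·3 + 10·5 + 16·3 + 16·8 + 13·3 = 9
h_32 = 11·9 + 10·3 + 16·5 + 16·3 + 13·8 = 4
h_33 = 11·4 + 10·9 + 16·3 + 16·5 + 13·3 = 12
h_34 = 11·12 + 10·4 + 16·9 + 16·3 + 13·5 = 4
h_35 = 11·4 + 10·12 + 16·4 + 16·9 + 13·3 = 3
h_36 = 11·3 + 10·4 + 16·12 + 16·4 + 13·9 = 4
h_37 = 11·4 + 10·3 + 16·4 + 16·12 + 13·4 = 8
h_38 = 11·8 + 10·4 + 16·3 + 16·4 + 13·12 = 5
h_39 = 11·5 + 10·8 + 16·4 + 16·3 + 13·4 = 10
h_40 = 11·10 + 10·5 + 16·8 + 16·4 + 13·3 = 0
h_41 = 11·0 + 10·10 + 16·5 + 16·8 + 13·4 = 3
h_42 = 11·3 + 10·0 + 16·10 + 16·5 + 13·8 = 3
h_43 = 11·3 + 10·3 + 16·0 + 16·10 + 13·5 = 16
h_44 = 11·16 + 10·3 + 16·3 + 16·0 + 13·10 = 10
h_45 = 11·10 + 10·16 + 16·3 + 16·3 + 13·0 = 9
h_46 = 11·9 + 10·10 + 16·16 + 16·3 + 13·3 = 15
h_47 = 11·15 + 10·9 + 16·10 + 16·16 + 13·3 = 13
h_48 = 11·13 + 10·15 + 16·9 + 16·10 + 13·16 = 6
h_49 = 11·6 + 10·13 + 16·15 + 16·9 + 13·10 = 13
h_50 = 11·13 + 10·6 + 16·13 + 16·15 + 13·9 = 3
h_51 = 11·3 + 10·13 + 16·6 + 16·13 + 13·15 = 16
h_52 = 11·16 + 10·3 + 16·13 + 16·6 + 13·13 = 16
h_53 = 11·16 + 10·16 + 16·3 + 16·13 + 13·6 = 7
h_54 = 11·7 + 10·16 + 16·16 + 16·3 + 13·13 = 13
h_55 = 11·13 + 10·7 + 16·16 + 16·16 + 13·3 = 16
h_56 = 11·16 + 10·13 + 16·7 + 16·16 + 13·16 = 15
h_57 = 11·15 + 10·16 + 16·13 + 16·7 + 13·16 = 3
h_58 = 11·3 + 10·15 + 16·16 + 16·13 + 13·7 = 7
h_59 = 11·7 + 10·3 + 16·15 + 16·16 + 13·13 = 7
h_60 = 11·7 + 10·7 + 16·3 + 16·15 + 13·16 = 14
h_61 = 11·14 + 10·7 + 16·7 + 16·3 + 13·15 = 1
h_62 = 11·1 + 10·14 + 16·7 + 16·7 + 13·3 = 6
h_63 = 11·6 + 10·1 + 16·14 + 16·7 + 13·7 = 10
h_64 = 11·10 + 10·6 + 16·1 + 16·14 + 13·7 = 8
h_65 = 11·8 + 10·10 + 16·6 + 16·1 + 13·14 = 6
h_66 = 11·6 + 10·8 + 16·10 + 16·6 + 13·1 = 7
h_67 = 11·7 + 10·6 + 16·8 + 16·10 + 13·6 = 10
h_68 = 11·10 + 10·7 + 16·6 + 16·8 + 13·10 = 7
h_69 = 11·7 + 10·10 + 16·7 + 16·6 + 13·8 = 13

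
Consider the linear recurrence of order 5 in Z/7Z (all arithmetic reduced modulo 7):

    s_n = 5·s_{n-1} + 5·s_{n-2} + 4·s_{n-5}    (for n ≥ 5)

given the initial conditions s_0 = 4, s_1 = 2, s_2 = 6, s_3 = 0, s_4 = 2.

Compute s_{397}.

s_5 = 5·2 + 5·0 + 0·6 + 0·2 + 4·4 = 5
s_6 = 5·5 + 5·2 + 0·0 + 0·6 + 4·2 = 1
s_7 = 5·1 + 5·5 + 0·2 + 0·0 + 4·6 = 5
s_8 = 5·5 + 5·1 + 0·5 + 0·2 + 4·0 = 2
s_9 = 5·2 + 5·5 + 0·1 + 0·5 + 4·2 = 1
s_10 = 5·1 + 5·2 + 0·5 + 0·1 + 4·5 = 0
Continuing the recurrence:
  s_11 = 2;  s_12 = 2;  s_13 = 0;  s_14 = 0;  s_15 = 0;  s_16 = 1
  s_17 = 6;  s_18 = 0;  s_19 = 2;  s_20 = 3;  s_21 = 1;  s_22 = 2
  s_23 = 1;  s_24 = 2;  s_25 = 6;  s_26 = 2;  s_27 = 6;  s_28 = 2
  s_29 = 6;  s_30 = 1;  s_31 = 1;  s_32 = 6;  s_33 = 1;  s_34 = 3
  s_35 = 3;  s_36 = 6;  s_37 = 6;  s_38 = 1;  s_39 = 5;  s_40 = 0
  s_41 = 0;  s_42 = 3;  s_43 = 5;  s_44 = 4;  s_45 = 3;  s_46 = 0
  s_47 = 6;  s_48 = 1;  s_49 = 2;  s_50 = 6;  s_51 = 5;  s_52 = 2
  s_53 = 4;  s_54 = 3;  s_55 = 3;  s_56 = 1;  s_57 = 0;  s_58 = 0
  s_59 = 5;  s_60 = 2;  s_61 = 4;  s_62 = 2;  s_63 = 2;  s_64 = 5
  s_65 = 1;  s_66 = 4;  s_67 = 5;  s_68 = 4;  s_69 = 2;  s_70 = 6
  s_71 = 0;  s_72 = 1;  s_73 = 0;  s_74 = 6;  s_75 = 5;  s_76 = 6
  s_77 = 3;  s_78 = 3;  s_79 = 5;  s_80 = 4;  s_81 = 6;  s_82 = 6
  s_83 = 2;  s_84 = 4;  s_85 = 4;  s_86 = 1;  s_87 = 0;  s_88 = 6
  s_89 = 4;  s_90 = 3;  s_91 = 4;  s_92 = 0;  s_93 = 2;  s_94 = 5
  s_95 = 5;  s_96 = 3;  s_97 = 5;  s_98 = 6;  s_99 = 5;  s_100 = 5
  s_101 = 6;  s_102 = 5;  s_103 = 2;  s_104 = 6;  s_105 = 4;  s_106 = 4
  s_107 = 4;  s_108 = 6;  s_109 = 4;  s_110 = 3;  s_111 = 2;  s_112 = 6
  s_113 = 1;  s_114 = 2;  s_115 = 6;  s_116 = 6;  s_117 = 0;  s_118 = 6
  s_119 = 3;  s_120 = 6;  s_121 = 6;  s_122 = 4;  s_123 = 4;  s_124 = 3
  s_125 = 3;  s_126 = 5;  s_127 = 0;  s_128 = 6;  s_129 = 0;  s_130 = 0
  s_131 = 6;  s_132 = 2;  s_133 = 1;  s_134 = 1;  s_135 = 3;  s_136 = 2
  s_137 = 5;  s_138 = 4;  s_139 = 0;  s_140 = 4;  s_141 = 0;  s_142 = 5
  s_143 = 6;  s_144 = 6;  s_145 = 6;  s_146 = 4;  s_147 = 0;  s_148 = 2
  s_149 = 6;  s_150 = 1;  s_151 = 2;  s_152 = 1;  s_153 = 2;  s_154 = 4
  s_155 = 6;  s_156 = 2;  s_157 = 2;  s_158 = 0;  s_159 = 5;  s_160 = 0
  s_161 = 5;  s_162 = 5;  s_163 = 1;  s_164 = 1;  s_165 = 3;  s_166 = 5
  s_167 = 4;  s_168 = 0;  s_169 = 3;  s_170 = 6;  s_171 = 2;  s_172 = 0
  s_173 = 3;  s_174 = 6;  s_175 = 6;  s_176 = 5;  s_177 = 6;  s_178 = 4
  s_179 = 4;  s_180 = 1;  s_181 = 3;  s_182 = 2;  s_183 = 6;  s_184 = 0
  s_185 = 6;  s_186 = 0;  s_187 = 3;  s_188 = 4;  s_189 = 0;  s_190 = 2
  s_191 = 3;  s_192 = 2;  s_193 = 6;  s_194 = 5;  s_195 = 0;  s_196 = 2
  s_197 = 4;  s_198 = 5;  s_199 = 2;  s_200 = 0;  s_201 = 4;  s_202 = 1
  s_203 = 3;  s_204 = 0;  s_205 = 1;  s_206 = 0;  s_207 = 2;  s_208 = 1
  s_209 = 1;  s_210 = 0;  s_211 = 5;  s_212 = 5;  s_213 = 5;  s_214 = 5
  s_215 = 1;  s_216 = 1;  s_217 = 2;  s_218 = 0;  s_219 = 2;  s_220 = 0
  s_221 = 0;  s_222 = 1;  s_223 = 5;  s_224 = 3;  s_225 = 5;  s_226 = 5
  s_227 = 5;  s_228 = 0;  s_229 = 2;  s_230 = 2;  s_231 = 5;  s_232 = 6
  s_233 = 6;  s_234 = 5;  s_235 = 0;  s_236 = 3;  s_237 = 4;  s_238 = 3
  s_239 = 6;  s_240 = 3;  s_241 = 1;  s_242 = 1;  s_243 = 1;  s_244 = 6
  s_245 = 5;  s_246 = 3;  s_247 = 2;  s_248 = 1;  s_249 = 4;  s_250 = 3
  s_251 = 5;  s_252 = 6;  s_253 = 3;  s_254 = 5;  s_255 = 3;  s_256 = 4
  s_257 = 3;  s_258 = 5;  s_259 = 4;  s_260 = 1;  s_261 = 6;  s_262 = 5
  s_263 = 5;  s_264 = 3;  s_265 = 2;  s_266 = 0;  s_267 = 2;  s_268 = 2
  s_269 = 4;  s_270 = 3;  s_271 = 0;  s_272 = 2;  s_273 = 4;  s_274 = 4
  s_275 = 3;  s_276 = 0;  s_277 = 2;  s_278 = 5;  s_279 = 2;  s_280 = 5
  s_281 = 0;  s_282 = 5;  s_283 = 3;  s_284 = 6;  s_285 = 2;  s_286 = 5
  s_287 = 6;  s_288 = 4;  s_289 = 4;  s_290 = 6;  s_291 = 0;  s_292 = 5
  s_293 = 6;  s_294 = 1;  s_295 = 3;  s_296 = 6;  s_297 = 2;  s_298 = 1
  s_299 = 5;  s_300 = 0;  s_301 = 0;  s_302 = 1;  s_303 = 2;  s_304 = 0
  s_305 = 3;  s_306 = 1;  s_307 = 3;  s_308 = 0;  s_309 = 1;  s_310 = 3
  s_311 = 3;  s_312 = 0;  s_313 = 1;  s_314 = 2;  s_315 = 6;  s_316 = 3
  s_317 = 3;  s_318 = 6;  s_319 = 4;  s_320 = 4;  s_321 = 3;  s_322 = 5
  s_323 = 1;  s_324 = 4;  s_325 = 6;  s_326 = 6;  s_327 = 3;  s_328 = 0
  s_329 = 3;  s_330 = 4;  s_331 = 3;  s_332 = 5;  s_333 = 5;  s_334 = 6
  s_335 = 1;  s_336 = 5;  s_337 = 1;  s_338 = 1;  s_339 = 6;  s_340 = 4
  s_341 = 0;  s_342 = 3;  s_343 = 5;  s_344 = 1;  s_345 = 4;  s_346 = 4
  s_347 = 3;  s_348 = 6;  s_349 = 0;  s_350 = 4;  s_351 = 1;  s_352 = 2
  s_353 = 4;  s_354 = 2;  s_355 = 4;  s_356 = 6;  s_357 = 2;  s_358 = 0
  s_359 = 4;  s_360 = 1;  s_361 = 0;  s_362 = 6;  s_363 = 2;  s_364 = 0
  s_365 = 0;  s_366 = 0;  s_367 = 3;  s_368 = 2;  s_369 = 4;  s_370 = 2
  s_371 = 2;  s_372 = 4;  s_373 = 3;  s_374 = 2;  s_375 = 5;  s_376 = 1
  s_377 = 4;  s_378 = 2;  s_379 = 3;  s_380 = 3;  s_381 = 6;  s_382 = 5
  s_383 = 0;  s_384 = 2;  s_385 = 1;  s_386 = 4;  s_387 = 3;  s_388 = 0
  s_389 = 2;  s_390 = 0;  s_391 = 5;  s_392 = 2;  s_393 = 0;  s_394 = 4
  s_395 = 6
s_396 = 5·6 + 5·4 + 0·0 + 0·2 + 4·5 = 0
s_397 = 5·0 + 5·6 + 0·4 + 0·0 + 4·2 = 3

3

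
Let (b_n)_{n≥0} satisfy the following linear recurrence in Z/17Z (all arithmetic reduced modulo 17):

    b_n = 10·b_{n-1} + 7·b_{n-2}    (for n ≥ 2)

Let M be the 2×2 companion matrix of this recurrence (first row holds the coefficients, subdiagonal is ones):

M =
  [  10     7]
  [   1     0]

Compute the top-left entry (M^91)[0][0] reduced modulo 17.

4

(M^91)[0][0] is the top entry after applying M 91 times to the unit state (1, 0). Equivalently it is h_{92} for the auxiliary sequence (h_n) obeying the same recurrence with h_1 = 1 and h_i = 0 for 0 ≤ i < 1:
h_2 = 10·1 + 7·0 = 10
h_3 = 10·10 + 7·1 = 5
h_4 = 10·5 + 7·10 = 1
h_5 = 10·1 + 7·5 = 11
h_6 = 10·11 + 7·1 = 15
h_7 = 10·15 + 7·11 = 6
h_8 = 10·6 + 7·15 = 12
h_9 = 10·12 + 7·6 = 9
h_10 = 10·9 + 7·12 = 4
h_11 = 10·4 + 7·9 = 1
h_12 = 10·1 + 7·4 = 4
h_13 = 10·4 + 7·1 = 13
h_14 = 10·13 + 7·4 = 5
h_15 = 10·5 + 7·13 = 5
h_16 = 10·5 + 7·5 = 0
h_17 = 10·0 + 7·5 = 1
(h_16, h_17) = (0, 1) = (h_0, h_1), so the sequence has period 16.
92 ≡ 12 (mod 16), hence h_92 = h_12 = 4.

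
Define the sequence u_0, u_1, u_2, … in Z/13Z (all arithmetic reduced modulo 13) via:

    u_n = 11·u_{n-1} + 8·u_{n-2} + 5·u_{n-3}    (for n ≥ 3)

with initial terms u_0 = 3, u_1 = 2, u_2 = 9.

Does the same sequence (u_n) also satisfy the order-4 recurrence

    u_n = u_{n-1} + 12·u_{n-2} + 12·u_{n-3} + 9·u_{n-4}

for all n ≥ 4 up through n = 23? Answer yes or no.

Terms u_0..u_23: 3, 2, 9, 0, 4, 11, 10, 10, 11, 4, 0, 9, 2, 3, 3, 2, 9, 0, 4, 11, 10, 10, 11, 4
n=4: candidate gives 3, actual u_4 = 4 ✗

no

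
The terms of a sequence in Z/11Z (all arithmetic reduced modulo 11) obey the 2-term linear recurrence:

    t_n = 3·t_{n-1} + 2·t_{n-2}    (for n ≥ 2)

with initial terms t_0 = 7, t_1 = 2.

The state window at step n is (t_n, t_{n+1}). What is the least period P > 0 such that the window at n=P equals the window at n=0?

30

n=0: window = (7, 2)
n=1: window = (2, 9)
n=2: window = (9, 9)
n=3: window = (9, 1)
n=4: window = (1, 10)
n=5: window = (10, 10)
n=6: window = (10, 6)
n=7: window = (6, 5)
n=8: window = (5, 5)
n=9: window = (5, 3)
n=10: window = (3, 8)
n=11: window = (8, 8)
n=12: window = (8, 7)
n=13: window = (7, 4)
n=14: window = (4, 4)
n=15: window = (4, 9)
n=16: window = (9, 2)
n=17: window = (2, 2)
n=18: window = (2, 10)
n=19: window = (10, 1)
n=20: window = (1, 1)
n=21: window = (1, 5)
n=22: window = (5, 6)
n=23: window = (6, 6)
n=24: window = (6, 8)
n=25: window = (8, 3)
n=26: window = (3, 3)
n=27: window = (3, 4)
n=28: window = (4, 7)
n=29: window = (7, 7)
n=30: window = (7, 2)
window at n=30 equals window at n=0 → period = 30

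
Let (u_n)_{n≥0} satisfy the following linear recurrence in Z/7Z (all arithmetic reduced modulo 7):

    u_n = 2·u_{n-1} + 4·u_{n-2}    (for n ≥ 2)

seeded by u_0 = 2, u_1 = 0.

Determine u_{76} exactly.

6

u_2 = 2·0 + 4·2 = 1
u_3 = 2·1 + 4·0 = 2
u_4 = 2·2 + 4·1 = 1
u_5 = 2·1 + 4·2 = 3
u_6 = 2·3 + 4·1 = 3
u_7 = 2·3 + 4·3 = 4
u_8 = 2·4 + 4·3 = 6
u_9 = 2·6 + 4·4 = 0
u_10 = 2·0 + 4·6 = 3
u_11 = 2·3 + 4·0 = 6
u_12 = 2·6 + 4·3 = 3
u_13 = 2·3 + 4·6 = 2
u_14 = 2·2 + 4·3 = 2
u_15 = 2·2 + 4·2 = 5
u_16 = 2·5 + 4·2 = 4
u_17 = 2·4 + 4·5 = 0
u_18 = 2·0 + 4·4 = 2
u_19 = 2·2 + 4·0 = 4
u_20 = 2·4 + 4·2 = 2
u_21 = 2·2 + 4·4 = 6
u_22 = 2·6 + 4·2 = 6
u_23 = 2·6 + 4·6 = 1
u_24 = 2·1 + 4·6 = 5
u_25 = 2·5 + 4·1 = 0
u_26 = 2·0 + 4·5 = 6
u_27 = 2·6 + 4·0 = 5
u_28 = 2·5 + 4·6 = 6
u_29 = 2·6 + 4·5 = 4
u_30 = 2·4 + 4·6 = 4
u_31 = 2·4 + 4·4 = 3
u_32 = 2·3 + 4·4 = 1
u_33 = 2·1 + 4·3 = 0
u_34 = 2·0 + 4·1 = 4
u_35 = 2·4 + 4·0 = 1
u_36 = 2·1 + 4·4 = 4
u_37 = 2·4 + 4·1 = 5
u_38 = 2·5 + 4·4 = 5
u_39 = 2·5 + 4·5 = 2
u_40 = 2·2 + 4·5 = 3
u_41 = 2·3 + 4·2 = 0
u_42 = 2·0 + 4·3 = 5
u_43 = 2·5 + 4·0 = 3
u_44 = 2·3 + 4·5 = 5
u_45 = 2·5 + 4·3 = 1
u_46 = 2·1 + 4·5 = 1
u_47 = 2·1 + 4·1 = 6
u_48 = 2·6 + 4·1 = 2
u_49 = 2·2 + 4·6 = 0
u_50 = 2·0 + 4·2 = 1
u_51 = 2·1 + 4·0 = 2
u_52 = 2·2 + 4·1 = 1
u_53 = 2·1 + 4·2 = 3
u_54 = 2·3 + 4·1 = 3
u_55 = 2·3 + 4·3 = 4
u_56 = 2·4 + 4·3 = 6
u_57 = 2·6 + 4·4 = 0
u_58 = 2·0 + 4·6 = 3
u_59 = 2·3 + 4·0 = 6
u_60 = 2·6 + 4·3 = 3
u_61 = 2·3 + 4·6 = 2
u_62 = 2·2 + 4·3 = 2
u_63 = 2·2 + 4·2 = 5
u_64 = 2·5 + 4·2 = 4
u_65 = 2·4 + 4·5 = 0
u_66 = 2·0 + 4·4 = 2
u_67 = 2·2 + 4·0 = 4
u_68 = 2·4 + 4·2 = 2
u_69 = 2·2 + 4·4 = 6
u_70 = 2·6 + 4·2 = 6
u_71 = 2·6 + 4·6 = 1
u_72 = 2·1 + 4·6 = 5
u_73 = 2·5 + 4·1 = 0
u_74 = 2·0 + 4·5 = 6
u_75 = 2·6 + 4·0 = 5
u_76 = 2·5 + 4·6 = 6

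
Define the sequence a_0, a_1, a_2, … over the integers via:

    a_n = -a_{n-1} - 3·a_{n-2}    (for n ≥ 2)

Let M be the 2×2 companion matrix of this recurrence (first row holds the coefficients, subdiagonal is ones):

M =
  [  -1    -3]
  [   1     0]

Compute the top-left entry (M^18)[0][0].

(M^18)[0][0] is the top entry after applying M 18 times to the unit state (1, 0). Equivalently it is h_{19} for the auxiliary sequence (h_n) obeying the same recurrence with h_1 = 1 and h_i = 0 for 0 ≤ i < 1:
h_2 = -1·1 + -3·0 = -1
h_3 = -1·-1 + -3·1 = -2
h_4 = -1·-2 + -3·-1 = 5
h_5 = -1·5 + -3·-2 = 1
h_6 = -1·1 + -3·5 = -16
h_7 = -1·-16 + -3·1 = 13
h_8 = -1·13 + -3·-16 = 35
h_9 = -1·35 + -3·13 = -74
h_10 = -1·-74 + -3·35 = -31
h_11 = -1·-31 + -3·-74 = 253
h_12 = -1·253 + -3·-31 = -160
h_13 = -1·-160 + -3·253 = -599
h_14 = -1·-599 + -3·-160 = 1079
h_15 = -1·1079 + -3·-599 = 718
h_16 = -1·718 + -3·1079 = -3955
h_17 = -1·-3955 + -3·718 = 1801
h_18 = -1·1801 + -3·-3955 = 10064
h_19 = -1·10064 + -3·1801 = -15467

-15467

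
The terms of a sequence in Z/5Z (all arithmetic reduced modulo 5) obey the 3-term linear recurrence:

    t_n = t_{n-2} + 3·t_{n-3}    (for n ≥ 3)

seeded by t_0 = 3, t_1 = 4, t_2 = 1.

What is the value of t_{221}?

1

t_3 = 0·1 + 1·4 + 3·3 = 3
t_4 = 0·3 + 1·1 + 3·4 = 3
t_5 = 0·3 + 1·3 + 3·1 = 1
t_6 = 0·1 + 1·3 + 3·3 = 2
t_7 = 0·2 + 1·1 + 3·3 = 0
t_8 = 0·0 + 1·2 + 3·1 = 0
Continuing the recurrence:
  t_9 = 1;  t_10 = 0;  t_11 = 1;  t_12 = 3;  t_13 = 1;  t_14 = 1
  t_15 = 0;  t_16 = 4;  t_17 = 3;  t_18 = 4;  t_19 = 0;  t_20 = 3
  t_21 = 2;  t_22 = 3;  t_23 = 1;  t_24 = 4;  t_25 = 0;  t_26 = 2
  t_27 = 2;  t_28 = 2;  t_29 = 3;  t_30 = 3;  t_31 = 4;  t_32 = 2
  t_33 = 3;  t_34 = 4;  t_35 = 4;  t_36 = 3;  t_37 = 1;  t_38 = 0
  t_39 = 0;  t_40 = 3;  t_41 = 0;  t_42 = 3;  t_43 = 4;  t_44 = 3
  t_45 = 3;  t_46 = 0;  t_47 = 2;  t_48 = 4;  t_49 = 2;  t_50 = 0
  t_51 = 4;  t_52 = 1;  t_53 = 4;  t_54 = 3;  t_55 = 2;  t_56 = 0
  t_57 = 1;  t_58 = 1;  t_59 = 1;  t_60 = 4;  t_61 = 4;  t_62 = 2
  t_63 = 1;  t_64 = 4;  t_65 = 2;  t_66 = 2;  t_67 = 4;  t_68 = 3
  t_69 = 0;  t_70 = 0;  t_71 = 4;  t_72 = 0;  t_73 = 4;  t_74 = 2
  t_75 = 4;  t_76 = 4;  t_77 = 0;  t_78 = 1;  t_79 = 2;  t_80 = 1
  t_81 = 0;  t_82 = 2;  t_83 = 3;  t_84 = 2;  t_85 = 4;  t_86 = 1
  t_87 = 0;  t_88 = 3;  t_89 = 3;  t_90 = 3;  t_91 = 2;  t_92 = 2
  t_93 = 1;  t_94 = 3;  t_95 = 2;  t_96 = 1;  t_97 = 1;  t_98 = 2
  t_99 = 4;  t_100 = 0;  t_101 = 0;  t_102 = 2;  t_103 = 0;  t_104 = 2
  t_105 = 1;  t_106 = 2;  t_107 = 2;  t_108 = 0;  t_109 = 3;  t_110 = 1
  t_111 = 3;  t_112 = 0;  t_113 = 1;  t_114 = 4;  t_115 = 1;  t_116 = 2
  t_117 = 3;  t_118 = 0;  t_119 = 4;  t_120 = 4;  t_121 = 4;  t_122 = 1
  t_123 = 1;  t_124 = 3;  t_125 = 4;  t_126 = 1;  t_127 = 3;  t_128 = 3
  t_129 = 1;  t_130 = 2;  t_131 = 0;  t_132 = 0;  t_133 = 1;  t_134 = 0
  t_135 = 1;  t_136 = 3;  t_137 = 1;  t_138 = 1;  t_139 = 0;  t_140 = 4
  t_141 = 3;  t_142 = 4;  t_143 = 0;  t_144 = 3;  t_145 = 2;  t_146 = 3
  t_147 = 1;  t_148 = 4;  t_149 = 0;  t_150 = 2;  t_151 = 2;  t_152 = 2
  t_153 = 3;  t_154 = 3;  t_155 = 4;  t_156 = 2;  t_157 = 3;  t_158 = 4
  t_159 = 4;  t_160 = 3;  t_161 = 1;  t_162 = 0;  t_163 = 0;  t_164 = 3
  t_165 = 0;  t_166 = 3;  t_167 = 4;  t_168 = 3;  t_169 = 3;  t_170 = 0
  t_171 = 2;  t_172 = 4;  t_173 = 2;  t_174 = 0;  t_175 = 4;  t_176 = 1
  t_177 = 4;  t_178 = 3;  t_179 = 2;  t_180 = 0;  t_181 = 1;  t_182 = 1
  t_183 = 1;  t_184 = 4;  t_185 = 4;  t_186 = 2;  t_187 = 1;  t_188 = 4
  t_189 = 2;  t_190 = 2;  t_191 = 4;  t_192 = 3;  t_193 = 0;  t_194 = 0
  t_195 = 4;  t_196 = 0;  t_197 = 4;  t_198 = 2;  t_199 = 4;  t_200 = 4
  t_201 = 0;  t_202 = 1;  t_203 = 2;  t_204 = 1;  t_205 = 0;  t_206 = 2
  t_207 = 3;  t_208 = 2;  t_209 = 4;  t_210 = 1;  t_211 = 0;  t_212 = 3
  t_213 = 3;  t_214 = 3;  t_215 = 2;  t_216 = 2;  t_217 = 1;  t_218 = 3
  t_219 = 2
t_220 = 0·2 + 1·3 + 3·1 = 1
t_221 = 0·1 + 1·2 + 3·3 = 1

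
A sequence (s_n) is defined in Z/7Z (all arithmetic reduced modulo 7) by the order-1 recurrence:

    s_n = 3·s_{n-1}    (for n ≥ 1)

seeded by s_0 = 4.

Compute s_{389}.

s_1 = 3·4 = 5
s_2 = 3·5 = 1
s_3 = 3·1 = 3
s_4 = 3·3 = 2
s_5 = 3·2 = 6
s_6 = 3·6 = 4
(s_6) = (4) = (s_0), so the sequence has period 6.
389 ≡ 5 (mod 6), hence s_389 = s_5 = 6.

6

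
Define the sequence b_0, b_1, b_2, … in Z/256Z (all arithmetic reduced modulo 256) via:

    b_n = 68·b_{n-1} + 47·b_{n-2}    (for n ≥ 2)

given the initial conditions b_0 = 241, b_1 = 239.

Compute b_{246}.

35

b_2 = 68·239 + 47·241 = 187
b_3 = 68·187 + 47·239 = 141
b_4 = 68·141 + 47·187 = 201
b_5 = 68·201 + 47·141 = 71
b_6 = 68·71 + 47·201 = 195
b_7 = 68·195 + 47·71 = 213
Continuing the recurrence:
  b_8 = 97;  b_9 = 223;  b_10 = 11;  b_11 = 221;  b_12 = 185;  b_13 = 183
  b_14 = 147;  b_15 = 165;  b_16 = 209;  b_17 = 207;  b_18 = 91;  b_19 = 45
  b_20 = 169;  b_21 = 39;  b_22 = 99;  b_23 = 117;  b_24 = 65;  b_25 = 191
  b_26 = 171;  b_27 = 125;  b_28 = 153;  b_29 = 151;  b_30 = 51;  b_31 = 69
  b_32 = 177;  b_33 = 175;  b_34 = 251;  b_35 = 205;  b_36 = 137;  b_37 = 7
  b_38 = 3;  b_39 = 21;  b_40 = 33;  b_41 = 159;  b_42 = 75;  b_43 = 29
  b_44 = 121;  b_45 = 119;  b_46 = 211;  b_47 = 229;  b_48 = 145;  b_49 = 143
  b_50 = 155;  b_51 = 109;  b_52 = 105;  b_53 = 231;  b_54 = 163;  b_55 = 181
  b_56 = 1;  b_57 = 127;  b_58 = 235;  b_59 = 189;  b_60 = 89;  b_61 = 87
  b_62 = 115;  b_63 = 133;  b_64 = 113;  b_65 = 111;  b_66 = 59;  b_67 = 13
  b_68 = 73;  b_69 = 199;  b_70 = 67;  b_71 = 85;  b_72 = 225;  b_73 = 95
  b_74 = 139;  b_75 = 93;  b_76 = 57;  b_77 = 55;  b_78 = 19;  b_79 = 37
  b_80 = 81;  b_81 = 79;  b_82 = 219;  b_83 = 173;  b_84 = 41;  b_85 = 167
  b_86 = 227;  b_87 = 245;  b_88 = 193;  b_89 = 63;  b_90 = 43;  b_91 = 253
  b_92 = 25;  b_93 = 23;  b_94 = 179;  b_95 = 197;  b_96 = 49;  b_97 = 47
  b_98 = 123;  b_99 = 77;  b_100 = 9;  b_101 = 135;  b_102 = 131;  b_103 = 149
  b_104 = 161;  b_105 = 31;  b_106 = 203;  b_107 = 157;  b_108 = 249;  b_109 = 247
  b_110 = 83;  b_111 = 101;  b_112 = 17;  b_113 = 15;  b_114 = 27;  b_115 = 237
  b_116 = 233;  b_117 = 103;  b_118 = 35;  b_119 = 53;  b_120 = 129;  b_121 = 255
  b_122 = 107;  b_123 = 61;  b_124 = 217;  b_125 = 215;  b_126 = 243;  b_127 = 5
  b_128 = 241;  b_129 = 239;  b_130 = 187;  b_131 = 141;  b_132 = 201;  b_133 = 71
  b_134 = 195;  b_135 = 213;  b_136 = 97;  b_137 = 223;  b_138 = 11;  b_139 = 221
  b_140 = 185;  b_141 = 183;  b_142 = 147;  b_143 = 165;  b_144 = 209;  b_145 = 207
  b_146 = 91;  b_147 = 45;  b_148 = 169;  b_149 = 39;  b_150 = 99;  b_151 = 117
  b_152 = 65;  b_153 = 191;  b_154 = 171;  b_155 = 125;  b_156 = 153;  b_157 = 151
  b_158 = 51;  b_159 = 69;  b_160 = 177;  b_161 = 175;  b_162 = 251;  b_163 = 205
  b_164 = 137;  b_165 = 7;  b_166 = 3;  b_167 = 21;  b_168 = 33;  b_169 = 159
  b_170 = 75;  b_171 = 29;  b_172 = 121;  b_173 = 119;  b_174 = 211;  b_175 = 229
  b_176 = 145;  b_177 = 143;  b_178 = 155;  b_179 = 109;  b_180 = 105;  b_181 = 231
  b_182 = 163;  b_183 = 181;  b_184 = 1;  b_185 = 127;  b_186 = 235;  b_187 = 189
  b_188 = 89;  b_189 = 87;  b_190 = 115;  b_191 = 133;  b_192 = 113;  b_193 = 111
  b_194 = 59;  b_195 = 13;  b_196 = 73;  b_197 = 199;  b_198 = 67;  b_199 = 85
  b_200 = 225;  b_201 = 95;  b_202 = 139;  b_203 = 93;  b_204 = 57;  b_205 = 55
  b_206 = 19;  b_207 = 37;  b_208 = 81;  b_209 = 79;  b_210 = 219;  b_211 = 173
  b_212 = 41;  b_213 = 167;  b_214 = 227;  b_215 = 245;  b_216 = 193;  b_217 = 63
  b_218 = 43;  b_219 = 253;  b_220 = 25;  b_221 = 23;  b_222 = 179;  b_223 = 197
  b_224 = 49;  b_225 = 47;  b_226 = 123;  b_227 = 77;  b_228 = 9;  b_229 = 135
  b_230 = 131;  b_231 = 149;  b_232 = 161;  b_233 = 31;  b_234 = 203;  b_235 = 157
  b_236 = 249;  b_237 = 247;  b_238 = 83;  b_239 = 101;  b_240 = 17;  b_241 = 15
  b_242 = 27;  b_243 = 237;  b_244 = 233
b_245 = 68·233 + 47·237 = 103
b_246 = 68·103 + 47·233 = 35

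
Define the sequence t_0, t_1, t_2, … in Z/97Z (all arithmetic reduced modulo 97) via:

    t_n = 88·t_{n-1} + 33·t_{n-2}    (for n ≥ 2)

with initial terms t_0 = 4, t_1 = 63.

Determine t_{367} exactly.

t_2 = 88·63 + 33·4 = 50
t_3 = 88·50 + 33·63 = 77
t_4 = 88·77 + 33·50 = 84
t_5 = 88·84 + 33·77 = 39
t_6 = 88·39 + 33·84 = 93
t_7 = 88·93 + 33·39 = 62
Continuing the recurrence:
  t_8 = 86;  t_9 = 11;  t_10 = 23;  t_11 = 59;  t_12 = 34;  t_13 = 89
  t_14 = 30;  t_15 = 48;  t_16 = 73;  t_17 = 54;  t_18 = 80;  t_19 = 92
  t_20 = 66;  t_21 = 17;  t_22 = 85;  t_23 = 87;  t_24 = 82;  t_25 = 96
  t_26 = 96;  t_27 = 73;  t_28 = 86;  t_29 = 83;  t_30 = 54;  t_31 = 22
  t_32 = 32;  t_33 = 50;  t_34 = 24;  t_35 = 76;  t_36 = 11;  t_37 = 81
  t_38 = 22;  t_39 = 50;  t_40 = 82;  t_41 = 39;  t_42 = 27;  t_43 = 74
  t_44 = 31;  t_45 = 29;  t_46 = 83;  t_47 = 16;  t_48 = 73;  t_49 = 65
  t_50 = 78;  t_51 = 85;  t_52 = 63;  t_53 = 7;  t_54 = 76;  t_55 = 32
  t_56 = 86;  t_57 = 88;  t_58 = 9;  t_59 = 10;  t_60 = 13;  t_61 = 19
  t_62 = 64;  t_63 = 51;  t_64 = 4;  t_65 = 95;  t_66 = 53;  t_67 = 39
  t_68 = 40;  t_69 = 54;  t_70 = 58;  t_71 = 96;  t_72 = 80;  t_73 = 23
  t_74 = 8;  t_75 = 8;  t_76 = 95;  t_77 = 88;  t_78 = 15;  t_79 = 53
  t_80 = 18;  t_81 = 35;  t_82 = 85;  t_83 = 2;  t_84 = 71;  t_85 = 9
  t_86 = 31;  t_87 = 18;  t_88 = 85;  t_89 = 23;  t_90 = 76;  t_91 = 75
  t_92 = 87;  t_93 = 43;  t_94 = 59;  t_95 = 15;  t_96 = 66;  t_97 = 95
  t_98 = 62;  t_99 = 55;  t_100 = 96;  t_101 = 78;  t_102 = 41;  t_103 = 71
  t_104 = 35;  t_105 = 88;  t_106 = 72;  t_107 = 25;  t_108 = 17;  t_109 = 90
  t_110 = 42;  t_111 = 70;  t_112 = 77;  t_113 = 65;  t_114 = 16;  t_115 = 61
  t_116 = 76;  t_117 = 68;  t_118 = 53;  t_119 = 21;  t_120 = 8;  t_121 = 39
  t_122 = 10;  t_123 = 33;  t_124 = 33;  t_125 = 16;  t_126 = 72;  t_127 = 74
  t_128 = 61;  t_129 = 50;  t_130 = 11;  t_131 = 96;  t_132 = 81;  t_133 = 14
  t_134 = 25;  t_135 = 43;  t_136 = 50;  t_137 = 96;  t_138 = 10;  t_139 = 71
  t_140 = 79;  t_141 = 80;  t_142 = 44;  t_143 = 13;  t_144 = 74;  t_145 = 54
  t_146 = 16;  t_147 = 86;  t_148 = 45;  t_149 = 8;  t_150 = 55;  t_151 = 60
  t_152 = 14;  t_153 = 11;  t_154 = 72;  t_155 = 6;  t_156 = 91;  t_157 = 58
  t_158 = 56;  t_159 = 52;  t_160 = 22;  t_161 = 63;  t_162 = 62;  t_163 = 66
  t_164 = 94;  t_165 = 71;  t_166 = 38;  t_167 = 61;  t_168 = 26;  t_169 = 33
  t_170 = 76;  t_171 = 17;  t_172 = 27;  t_173 = 27;  t_174 = 66;  t_175 = 6
  t_176 = 87;  t_177 = 94;  t_178 = 85;  t_179 = 9;  t_180 = 8;  t_181 = 31
  t_182 = 82;  t_183 = 91;  t_184 = 44;  t_185 = 85;  t_186 = 8;  t_187 = 17
  t_188 = 14;  t_189 = 47;  t_190 = 39;  t_191 = 36;  t_192 = 90;  t_193 = 87
  t_194 = 53;  t_195 = 66;  t_196 = 88;  t_197 = 28;  t_198 = 33;  t_199 = 45
  t_200 = 5;  t_201 = 82;  t_202 = 9;  t_203 = 6;  t_204 = 49;  t_205 = 48
  t_206 = 21;  t_207 = 37;  t_208 = 69;  t_209 = 18;  t_210 = 78;  t_211 = 86
  t_212 = 54;  t_213 = 24;  t_214 = 14;  t_215 = 84;  t_216 = 94;  t_217 = 83
  t_218 = 27;  t_219 = 71;  t_220 = 58;  t_221 = 75;  t_222 = 75;  t_223 = 54
  t_224 = 49;  t_225 = 80;  t_226 = 24;  t_227 = 96;  t_228 = 25;  t_229 = 33
  t_230 = 43;  t_231 = 23;  t_232 = 48;  t_233 = 36;  t_234 = 96;  t_235 = 33
  t_236 = 58;  t_237 = 82;  t_238 = 12;  t_239 = 76;  t_240 = 3;  t_241 = 56
  t_242 = 80;  t_243 = 61;  t_244 = 54;  t_245 = 72;  t_246 = 67;  t_247 = 27
  t_248 = 28;  t_249 = 57;  t_250 = 23;  t_251 = 25;  t_252 = 49;  t_253 = 93
  t_254 = 4;  t_255 = 26;  t_256 = 92;  t_257 = 30;  t_258 = 50;  t_259 = 55
  t_260 = 88;  t_261 = 53;  t_262 = 2;  t_263 = 82;  t_264 = 7;  t_265 = 24
  t_266 = 15;  t_267 = 75;  t_268 = 14;  t_269 = 21;  t_270 = 79;  t_271 = 79
  t_272 = 53;  t_273 = 93;  t_274 = 39;  t_275 = 2;  t_276 = 8;  t_277 = 91
  t_278 = 27;  t_279 = 44;  t_280 = 10;  t_281 = 4;  t_282 = 3;  t_283 = 8
  t_284 = 27;  t_285 = 21;  t_286 = 23;  t_287 = 1;  t_288 = 71;  t_289 = 73
  t_290 = 37;  t_291 = 39;  t_292 = 94;  t_293 = 53;  t_294 = 6;  t_295 = 46
  t_296 = 75;  t_297 = 67;  t_298 = 29;  t_299 = 10;  t_300 = 91;  t_301 = 93
  t_302 = 32;  t_303 = 65;  t_304 = 83;  t_305 = 40;  t_306 = 51;  t_307 = 85
  t_308 = 45;  t_309 = 72;  t_310 = 61;  t_311 = 81;  t_312 = 23;  t_313 = 41
  t_314 = 2;  t_315 = 74;  t_316 = 79;  t_317 = 82;  t_318 = 26;  t_319 = 47
  t_320 = 47;  t_321 = 61;  t_322 = 32;  t_323 = 76;  t_324 = 81;  t_325 = 33
  t_326 = 48;  t_327 = 75;  t_328 = 36;  t_329 = 17;  t_330 = 65;  t_331 = 73
  t_332 = 33;  t_333 = 75;  t_334 = 26;  t_335 = 10;  t_336 = 89;  t_337 = 14
  t_338 = 95;  t_339 = 92;  t_340 = 76;  t_341 = 24;  t_342 = 61;  t_343 = 49
  t_344 = 20;  t_345 = 79;  t_346 = 46;  t_347 = 59;  t_348 = 17;  t_349 = 48
  t_350 = 32;  t_351 = 35;  t_352 = 62;  t_353 = 15;  t_354 = 68;  t_355 = 77
  t_356 = 96;  t_357 = 28;  t_358 = 6;  t_359 = 94;  t_360 = 31;  t_361 = 10
  t_362 = 60;  t_363 = 81;  t_364 = 87;  t_365 = 47
t_366 = 88·47 + 33·87 = 23
t_367 = 88·23 + 33·47 = 83

83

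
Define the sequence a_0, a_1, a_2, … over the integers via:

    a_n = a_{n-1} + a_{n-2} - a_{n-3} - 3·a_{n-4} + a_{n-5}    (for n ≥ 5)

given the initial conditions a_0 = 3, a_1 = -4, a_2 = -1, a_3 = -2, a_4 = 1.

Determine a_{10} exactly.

-31

a_5 = 1·1 + 1·-2 + -1·-1 + -3·-4 + 1·3 = 15
a_6 = 1·15 + 1·1 + -1·-2 + -3·-1 + 1·-4 = 17
a_7 = 1·17 + 1·15 + -1·1 + -3·-2 + 1·-1 = 36
a_8 = 1·36 + 1·17 + -1·15 + -3·1 + 1·-2 = 33
a_9 = 1·33 + 1·36 + -1·17 + -3·15 + 1·1 = 8
a_10 = 1·8 + 1·33 + -1·36 + -3·17 + 1·15 = -31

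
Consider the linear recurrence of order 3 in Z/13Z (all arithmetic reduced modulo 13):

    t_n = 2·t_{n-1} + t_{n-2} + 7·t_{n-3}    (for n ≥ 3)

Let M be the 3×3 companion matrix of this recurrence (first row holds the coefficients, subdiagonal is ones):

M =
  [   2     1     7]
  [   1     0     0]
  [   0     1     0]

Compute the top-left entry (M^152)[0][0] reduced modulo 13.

1

(M^152)[0][0] is the top entry after applying M 152 times to the unit state (1, 0, 0). Equivalently it is h_{154} for the auxiliary sequence (h_n) obeying the same recurrence with h_2 = 1 and h_i = 0 for 0 ≤ i < 2:
h_3 = 2·1 + 1·0 + 7·0 = 2
h_4 = 2·2 + 1·1 + 7·0 = 5
h_5 = 2·5 + 1·2 + 7·1 = 6
h_6 = 2·6 + 1·5 + 7·2 = 5
h_7 = 2·5 + 1·6 + 7·5 = 12
h_8 = 2·12 + 1·5 + 7·6 = 6
h_9 = 2·6 + 1·12 + 7·5 = 7
h_10 = 2·7 + 1·6 + 7·12 = 0
h_11 = 2·0 + 1·7 + 7·6 = 10
h_12 = 2·10 + 1·0 + 7·7 = 4
h_13 = 2·4 + 1·10 + 7·0 = 5
h_14 = 2·5 + 1·4 + 7·10 = 6
h_15 = 2·6 + 1·5 + 7·4 = 6
h_16 = 2·6 + 1·6 + 7·5 = 1
h_17 = 2·1 + 1·6 + 7·6 = 11
h_18 = 2·11 + 1·1 + 7·6 = 0
h_19 = 2·0 + 1·11 + 7·1 = 5
h_20 = 2·5 + 1·0 + 7·11 = 9
h_21 = 2·9 + 1·5 + 7·0 = 10
h_22 = 2·10 + 1·9 + 7·5 = 12
h_23 = 2·12 + 1·10 + 7·9 = 6
h_24 = 2·6 + 1·12 + 7·10 = 3
h_25 = 2·3 + 1·6 + 7·12 = 5
h_26 = 2·5 + 1·3 + 7·6 = 3
h_27 = 2·3 + 1·5 + 7·3 = 6
h_28 = 2·6 + 1·3 + 7·5 = 11
h_29 = 2·11 + 1·6 + 7·3 = 10
h_30 = 2·10 + 1·11 + 7·6 = 8
h_31 = 2·8 + 1·10 + 7·11 = 12
h_32 = 2·12 + 1·8 + 7·10 = 11
h_33 = 2·11 + 1·12 + 7·8 = 12
h_34 = 2·12 + 1·11 + 7·12 = 2
h_35 = 2·2 + 1·12 + 7·11 = 2
h_36 = 2·2 + 1·2 + 7·12 = 12
h_37 = 2·12 + 1·2 + 7·2 = 1
h_38 = 2·1 + 1·12 + 7·2 = 2
h_39 = 2·2 + 1·1 + 7·12 = 11
h_40 = 2·11 + 1·2 + 7·1 = 5
h_41 = 2·5 + 1·11 + 7·2 = 9
h_42 = 2·9 + 1·5 + 7·11 = 9
h_43 = 2·9 + 1·9 + 7·5 = 10
h_44 = 2·10 + 1·9 + 7·9 = 1
h_45 = 2·1 + 1·10 + 7·9 = 10
h_46 = 2·10 + 1·1 + 7·10 = 0
h_47 = 2·0 + 1·10 + 7·1 = 4
h_48 = 2·4 + 1·0 + 7·10 = 0
h_49 = 2·0 + 1·4 + 7·0 = 4
h_50 = 2·4 + 1·0 + 7·4 = 10
h_51 = 2·10 + 1·4 + 7·0 = 11
h_52 = 2·11 + 1·10 + 7·4 = 8
h_53 = 2·8 + 1·11 + 7·10 = 6
h_54 = 2·6 + 1·8 + 7·11 = 6
h_55 = 2·6 + 1·6 + 7·8 = 9
h_56 = 2·9 + 1·6 + 7·6 = 1
h_57 = 2·1 + 1·9 + 7·6 = 1
h_58 = 2·1 + 1·1 + 7·9 = 1
h_59 = 2·1 + 1·1 + 7·1 = 10
h_60 = 2·10 + 1·1 + 7·1 = 2
h_61 = 2·2 + 1·10 + 7·1 = 8
h_62 = 2·8 + 1·2 + 7·10 = 10
h_63 = 2·10 + 1·8 + 7·2 = 3
h_64 = 2·3 + 1·10 + 7·8 = 7
h_65 = 2·7 + 1·3 + 7·10 = 9
h_66 = 2·9 + 1·7 + 7·3 = 7
h_67 = 2·7 + 1·9 + 7·7 = 7
h_68 = 2·7 + 1·7 + 7·9 = 6
h_69 = 2·6 + 1·7 + 7·7 = 3
h_70 = 2·3 + 1·6 + 7·7 = 9
h_71 = 2·9 + 1·3 + 7·6 = 11
h_72 = 2·11 + 1·9 + 7·3 = 0
h_73 = 2·0 + 1·11 + 7·9 = 9
h_74 = 2·9 + 1·0 + 7·11 = 4
h_75 = 2·4 + 1·9 + 7·0 = 4
h_76 = 2·4 + 1·4 + 7·9 = 10
h_77 = 2·10 + 1·4 + 7·4 = 0
h_78 = 2·0 + 1·10 + 7·4 = 12
h_79 = 2·12 + 1·0 + 7·10 = 3
h_80 = 2·3 + 1·12 + 7·0 = 5
h_81 = 2·5 + 1·3 + 7·12 = 6
h_82 = 2·6 + 1·5 + 7·3 = 12
h_83 = 2·12 + 1·6 + 7·5 = 0
h_84 = 2·0 + 1·12 + 7·6 = 2
h_85 = 2·2 + 1·0 + 7·12 = 10
h_86 = 2·10 + 1·2 + 7·0 = 9
h_87 = 2·9 + 1·10 + 7·2 = 3
h_88 = 2·3 + 1·9 + 7·10 = 7
h_89 = 2·7 + 1·3 + 7·9 = 2
h_90 = 2·2 + 1·7 + 7·3 = 6
h_91 = 2·6 + 1·2 + 7·7 = 11
h_92 = 2·11 + 1·6 + 7·2 = 3
h_93 = 2·3 + 1·11 + 7·6 = 7
h_94 = 2·7 + 1·3 + 7·11 = 3
h_95 = 2·3 + 1·7 + 7·3 = 8
h_96 = 2·8 + 1·3 + 7·7 = 3
h_97 = 2·3 + 1·8 + 7·3 = 9
h_98 = 2·9 + 1·3 + 7·8 = 12
h_99 = 2·12 + 1·9 + 7·3 = 2
h_100 = 2·2 + 1·12 + 7·9 = 1
h_101 = 2·1 + 1·2 + 7·12 = 10
h_102 = 2·10 + 1·1 + 7·2 = 9
h_103 = 2·9 + 1·10 + 7·1 = 9
h_104 = 2·9 + 1·9 + 7·10 = 6
h_105 = 2·6 + 1·9 + 7·9 = 6
h_106 = 2·6 + 1·6 + 7·9 = 3
h_107 = 2·3 + 1·6 + 7·6 = 2
h_108 = 2·2 + 1·3 + 7·6 = 10
h_109 = 2·10 + 1·2 + 7·3 = 4
h_110 = 2·4 + 1·10 + 7·2 = 6
h_111 = 2·6 + 1·4 + 7·10 = 8
h_112 = 2·8 + 1·6 + 7·4 = 11
h_113 = 2·11 + 1·8 + 7·6 = 7
h_114 = 2·7 + 1·11 + 7·8 = 3
h_115 = 2·3 + 1·7 + 7·11 = 12
h_116 = 2·12 + 1·3 + 7·7 = 11
h_117 = 2·11 + 1·12 + 7·3 = 3
h_118 = 2·3 + 1·11 + 7·12 = 10
h_119 = 2·10 + 1·3 + 7·11 = 9
h_120 = 2·9 + 1·10 + 7·3 = 10
h_121 = 2·10 + 1·9 + 7·10 = 8
h_122 = 2·8 + 1·10 + 7·9 = 11
h_123 = 2·11 + 1·8 + 7·10 = 9
h_124 = 2·9 + 1·11 + 7·8 = 7
h_125 = 2·7 + 1·9 + 7·11 = 9
h_126 = 2·9 + 1·7 + 7·9 = 10
h_127 = 2·10 + 1·9 + 7·7 = 0
h_128 = 2·0 + 1·10 + 7·9 = 8
h_129 = 2·8 + 1·0 + 7·10 = 8
h_130 = 2·8 + 1·8 + 7·0 = 11
h_131 = 2·11 + 1·8 + 7·8 = 8
h_132 = 2·8 + 1·11 + 7·8 = 5
h_133 = 2·5 + 1·8 + 7·11 = 4
h_134 = 2·4 + 1·5 + 7·8 = 4
h_135 = 2·4 + 1·4 + 7·5 = 8
h_136 = 2·8 + 1·4 + 7·4 = 9
h_137 = 2·9 + 1·8 + 7·4 = 2
h_138 = 2·2 + 1·9 + 7·8 = 4
h_139 = 2·4 + 1·2 + 7·9 = 8
h_140 = 2·8 + 1·4 + 7·2 = 8
h_141 = 2·8 + 1·8 + 7·4 = 0
h_142 = 2·0 + 1·8 + 7·8 = 12
h_143 = 2·12 + 1·0 + 7·8 = 2
h_144 = 2·2 + 1·12 + 7·0 = 3
h_145 = 2·3 + 1·2 + 7·12 = 1
h_146 = 2·1 + 1·3 + 7·2 = 6
h_147 = 2·6 + 1·1 + 7·3 = 8
h_148 = 2·8 + 1·6 + 7·1 = 3
h_149 = 2·3 + 1·8 + 7·6 = 4
h_150 = 2·4 + 1·3 + 7·8 = 2
h_151 = 2·2 + 1·4 + 7·3 = 3
h_152 = 2·3 + 1·2 + 7·4 = 10
h_153 = 2·10 + 1·3 + 7·2 = 11
h_154 = 2·11 + 1·10 + 7·3 = 1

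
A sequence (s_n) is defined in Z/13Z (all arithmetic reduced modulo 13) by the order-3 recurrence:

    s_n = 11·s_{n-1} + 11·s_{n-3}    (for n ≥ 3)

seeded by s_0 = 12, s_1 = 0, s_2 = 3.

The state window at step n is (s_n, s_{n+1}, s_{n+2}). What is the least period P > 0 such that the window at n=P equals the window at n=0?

n=0: window = (12, 0, 3)
n=1: window = (0, 3, 9)
n=2: window = (3, 9, 8)
n=3: window = (9, 8, 4)
n=4: window = (8, 4, 0)
n=5: window = (4, 0, 10)
n=6: window = (0, 10, 11)
n=7: window = (10, 11, 4)
n=8: window = (11, 4, 11)
n=9: window = (4, 11, 8)
n=10: window = (11, 8, 2)
n=11: window = (8, 2, 0)
n=12: window = (2, 0, 10)
n=13: window = (0, 10, 2)
n=14: window = (10, 2, 9)
n=15: window = (2, 9, 1)
n=16: window = (9, 1, 7)
n=17: window = (1, 7, 7)
n=18: window = (7, 7, 10)
n=19: window = (7, 10, 5)
n=20: window = (10, 5, 2)
n=21: window = (5, 2, 2)
n=22: window = (2, 2, 12)
n=23: window = (2, 12, 11)
n=24: window = (12, 11, 0)
n=25: window = (11, 0, 2)
n=26: window = (0, 2, 0)
n=27: window = (2, 0, 0)
n=28: window = (0, 0, 9)
n=29: window = (0, 9, 8)
n=30: window = (9, 8, 10)
n=31: window = (8, 10, 1)
n=32: window = (10, 1, 8)
n=33: window = (1, 8, 3)
n=34: window = (8, 3, 5)
n=35: window = (3, 5, 0)
n=36: window = (5, 0, 7)
n=37: window = (0, 7, 2)
n=38: window = (7, 2, 9)
n=39: window = (2, 9, 7)
n=40: window = (9, 7, 8)
…
n=2194: window = (1, 5, 12)
n=2195: window = (5, 12, 0)
n=2196: window = (12, 0, 3)
window at n=2196 equals window at n=0 → period = 2196

2196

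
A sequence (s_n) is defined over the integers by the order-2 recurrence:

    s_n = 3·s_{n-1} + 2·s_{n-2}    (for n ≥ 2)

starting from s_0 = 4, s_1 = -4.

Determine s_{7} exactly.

s_2 = 3·-4 + 2·4 = -4
s_3 = 3·-4 + 2·-4 = -20
s_4 = 3·-20 + 2·-4 = -68
s_5 = 3·-68 + 2·-20 = -244
s_6 = 3·-244 + 2·-68 = -868
s_7 = 3·-868 + 2·-244 = -3092

-3092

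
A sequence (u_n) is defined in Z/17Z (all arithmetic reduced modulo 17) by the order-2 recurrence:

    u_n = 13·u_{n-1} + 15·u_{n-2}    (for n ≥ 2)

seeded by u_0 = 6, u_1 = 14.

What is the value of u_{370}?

0

u_2 = 13·14 + 15·6 = 0
u_3 = 13·0 + 15·14 = 6
u_4 = 13·6 + 15·0 = 10
u_5 = 13·10 + 15·6 = 16
u_6 = 13·16 + 15·10 = 1
u_7 = 13·1 + 15·16 = 15
u_8 = 13·15 + 15·1 = 6
u_9 = 13·6 + 15·15 = 14
(u_8, u_9) = (6, 14) = (u_0, u_1), so the sequence has period 8.
370 ≡ 2 (mod 8), hence u_370 = u_2 = 0.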